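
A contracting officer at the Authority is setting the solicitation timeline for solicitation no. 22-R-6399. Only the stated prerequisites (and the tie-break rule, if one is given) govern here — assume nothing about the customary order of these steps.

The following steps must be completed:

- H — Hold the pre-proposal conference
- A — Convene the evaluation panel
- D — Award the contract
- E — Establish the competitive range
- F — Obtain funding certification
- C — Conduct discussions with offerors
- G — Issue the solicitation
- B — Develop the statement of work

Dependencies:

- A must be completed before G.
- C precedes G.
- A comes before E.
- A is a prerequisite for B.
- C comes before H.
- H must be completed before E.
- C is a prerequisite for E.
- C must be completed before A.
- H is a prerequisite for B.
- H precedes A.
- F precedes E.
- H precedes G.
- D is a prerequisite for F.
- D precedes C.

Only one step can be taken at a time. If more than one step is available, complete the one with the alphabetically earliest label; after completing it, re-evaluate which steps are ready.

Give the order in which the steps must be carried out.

D is the only step with nothing outstanding, so it goes first.
Ready: C and F. C has the earlier label → C.
Ready: F and H. F has the earlier label → F.
Next only H has its prerequisites met → H.
A needed C and H, now all done → A.
Ready: B, E and G. B has the earlier label → B.
Ready: E and G. E has the earlier label → E.
G needed A, C and H, now all done → G.

D C F H A B E G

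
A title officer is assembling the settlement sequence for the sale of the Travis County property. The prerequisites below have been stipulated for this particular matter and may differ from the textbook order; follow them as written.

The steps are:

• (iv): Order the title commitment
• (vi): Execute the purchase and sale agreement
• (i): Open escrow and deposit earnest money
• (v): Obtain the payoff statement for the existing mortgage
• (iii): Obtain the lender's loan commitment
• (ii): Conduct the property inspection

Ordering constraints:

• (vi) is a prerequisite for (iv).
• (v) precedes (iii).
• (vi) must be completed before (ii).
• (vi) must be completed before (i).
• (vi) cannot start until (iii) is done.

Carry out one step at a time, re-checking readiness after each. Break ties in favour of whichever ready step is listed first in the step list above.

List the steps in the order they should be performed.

(v) has no prerequisites → (v) first.
(iii) needed (v), now all done → (iii).
(vi) needed (iii), now all done → (vi).
Now (iv), (i) and (ii) have their prerequisites met. (iv) is listed earlier, so (iv) next.
Now (i) and (ii) have their prerequisites met. (i) is listed earlier, so (i) next.
(ii) needed (vi), now all done → (ii).

(v) (iii) (vi) (iv) (i) (ii)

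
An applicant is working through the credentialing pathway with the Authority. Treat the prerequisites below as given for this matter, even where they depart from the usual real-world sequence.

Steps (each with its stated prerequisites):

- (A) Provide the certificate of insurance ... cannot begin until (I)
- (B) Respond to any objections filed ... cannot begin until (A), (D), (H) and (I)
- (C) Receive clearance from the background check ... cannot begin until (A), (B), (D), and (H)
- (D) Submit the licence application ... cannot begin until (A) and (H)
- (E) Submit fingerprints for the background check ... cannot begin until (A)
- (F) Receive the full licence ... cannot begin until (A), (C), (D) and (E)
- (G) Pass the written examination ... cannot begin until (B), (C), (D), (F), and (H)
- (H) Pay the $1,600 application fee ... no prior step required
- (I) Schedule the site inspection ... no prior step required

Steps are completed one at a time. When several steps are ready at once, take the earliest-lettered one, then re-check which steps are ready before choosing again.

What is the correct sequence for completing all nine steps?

(H), (I), (A), (D), (B), (C), (E), (F), (G)

Nothing is required for (H) and (I). (H) has the earlier label → (H) first.
(I) is the only step now ready → (I).
(A) needed (I), now all done → (A).
Now (D) and (E) have their prerequisites met. (D) has the earlier label, so (D) next.
(B) now also ready, so the ready set is {(B), (E)}; (B) has the earlier label → (B).
(C) now also ready, so the ready set is {(C), (E)}; (C) has the earlier label → (C).
(E) is the only step now ready → (E).
That leaves (F) as the only ready step → (F).
That leaves (G) as the only ready step → (G).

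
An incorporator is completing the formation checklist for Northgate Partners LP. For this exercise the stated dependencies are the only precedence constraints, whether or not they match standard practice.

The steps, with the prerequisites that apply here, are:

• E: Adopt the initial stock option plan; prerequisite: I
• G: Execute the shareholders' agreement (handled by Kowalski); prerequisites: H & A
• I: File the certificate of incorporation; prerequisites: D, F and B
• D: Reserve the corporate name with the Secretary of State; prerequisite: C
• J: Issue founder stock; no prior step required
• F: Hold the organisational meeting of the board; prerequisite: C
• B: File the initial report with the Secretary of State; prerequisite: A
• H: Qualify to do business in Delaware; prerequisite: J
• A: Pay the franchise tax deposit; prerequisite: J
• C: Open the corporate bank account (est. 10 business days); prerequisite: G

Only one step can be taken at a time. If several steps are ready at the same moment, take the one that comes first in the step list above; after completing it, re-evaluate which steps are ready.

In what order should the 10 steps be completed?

J is the only step with nothing outstanding, so it goes first.
Ready: H and A. H is listed earlier → H.
That leaves A as the only ready step → A.
G and B are both available; G is listed earlier → G.
Ready: B and C. B is listed earlier → B.
That leaves C as the only ready step → C.
Ready: D and F. D is listed earlier → D.
F is the only step now ready → F.
I needed D, F and B, now all done → I.
E is the only step now ready → E.

J → H → A → G → B → C → D → F → I → E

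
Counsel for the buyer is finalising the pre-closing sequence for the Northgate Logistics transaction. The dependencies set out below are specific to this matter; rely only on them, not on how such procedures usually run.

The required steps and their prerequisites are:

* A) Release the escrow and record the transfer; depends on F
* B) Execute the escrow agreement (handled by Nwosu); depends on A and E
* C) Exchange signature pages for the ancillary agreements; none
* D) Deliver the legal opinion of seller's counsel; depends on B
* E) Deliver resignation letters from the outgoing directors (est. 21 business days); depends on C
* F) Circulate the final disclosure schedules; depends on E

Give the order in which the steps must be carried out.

C is the only step with nothing outstanding, so it goes first.
Next only E has its prerequisites met → E.
F is the only step now ready → F.
A needed F, now all done → A.
B is the only step now ready → B.
D needed B, now all done → D.

C E F A B D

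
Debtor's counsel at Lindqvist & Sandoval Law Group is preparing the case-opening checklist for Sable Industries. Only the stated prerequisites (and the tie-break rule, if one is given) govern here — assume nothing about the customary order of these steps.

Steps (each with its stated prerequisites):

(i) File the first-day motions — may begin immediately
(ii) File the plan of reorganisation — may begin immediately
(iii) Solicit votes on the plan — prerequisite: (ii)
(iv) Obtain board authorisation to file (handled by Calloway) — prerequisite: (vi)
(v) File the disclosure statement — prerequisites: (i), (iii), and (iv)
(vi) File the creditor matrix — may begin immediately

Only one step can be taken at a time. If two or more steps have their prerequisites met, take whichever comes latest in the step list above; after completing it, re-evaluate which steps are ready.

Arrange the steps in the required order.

(vi) (iv) (ii) (iii) (i) (v)

Nothing is required for (vi), (ii) and (i). (vi) is listed later → (vi) first.
(iv) now also ready, so the ready set is {(iv), (ii), (i)}; (iv) is listed later → (iv).
Ready: (ii) and (i). (ii) is listed later → (ii).
Now (iii) and (i) have their prerequisites met. (iii) is listed later, so (iii) next.
Next only (i) has its prerequisites met → (i).
(v) is the only step now ready → (v).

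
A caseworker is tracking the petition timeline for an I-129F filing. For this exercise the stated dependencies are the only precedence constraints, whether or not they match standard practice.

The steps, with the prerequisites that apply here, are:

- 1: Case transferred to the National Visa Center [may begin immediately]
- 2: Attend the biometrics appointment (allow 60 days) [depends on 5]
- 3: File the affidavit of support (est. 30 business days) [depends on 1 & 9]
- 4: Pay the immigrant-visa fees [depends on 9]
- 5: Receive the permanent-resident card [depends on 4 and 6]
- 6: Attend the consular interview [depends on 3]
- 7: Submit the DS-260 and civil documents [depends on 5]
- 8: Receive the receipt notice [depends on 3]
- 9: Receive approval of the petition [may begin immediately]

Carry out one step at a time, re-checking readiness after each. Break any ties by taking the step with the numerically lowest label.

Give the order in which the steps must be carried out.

1, 9, 3, 4, 6, 5, 2, 7, 8

1 and 9 have no prerequisites; 1 has the earlier label, so 1 is first.
That leaves 9 as the only ready step → 9.
Ready: 3 and 4. 3 has the earlier label → 3.
Now 4, 6 and 8 have their prerequisites met. 4 has the earlier label, so 4 next.
6 and 8 are both available; 6 has the earlier label → 6.
5 and 8 are both available; 5 has the earlier label → 5.
2 and 7 now also ready, so the ready set is {2, 7, 8}; 2 has the earlier label → 2.
Now 7 and 8 have their prerequisites met. 7 has the earlier label, so 7 next.
8 needed 3, now all done → 8.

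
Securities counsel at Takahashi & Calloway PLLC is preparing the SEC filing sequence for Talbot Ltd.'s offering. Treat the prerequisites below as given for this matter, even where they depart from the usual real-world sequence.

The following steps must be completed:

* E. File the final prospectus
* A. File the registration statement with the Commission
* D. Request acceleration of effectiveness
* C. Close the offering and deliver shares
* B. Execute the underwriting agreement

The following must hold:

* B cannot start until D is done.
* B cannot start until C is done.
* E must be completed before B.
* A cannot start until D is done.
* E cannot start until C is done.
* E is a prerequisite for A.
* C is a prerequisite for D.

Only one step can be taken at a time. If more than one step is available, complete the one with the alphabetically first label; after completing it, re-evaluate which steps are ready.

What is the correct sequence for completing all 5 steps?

C, D, E, A, B

Only C has no prerequisites, so it is first.
Ready: D and E. D has the earlier label → D.
That leaves E as the only ready step → E.
Ready: A and B. A has the earlier label → A.
B needed C, D and E, now all done → B.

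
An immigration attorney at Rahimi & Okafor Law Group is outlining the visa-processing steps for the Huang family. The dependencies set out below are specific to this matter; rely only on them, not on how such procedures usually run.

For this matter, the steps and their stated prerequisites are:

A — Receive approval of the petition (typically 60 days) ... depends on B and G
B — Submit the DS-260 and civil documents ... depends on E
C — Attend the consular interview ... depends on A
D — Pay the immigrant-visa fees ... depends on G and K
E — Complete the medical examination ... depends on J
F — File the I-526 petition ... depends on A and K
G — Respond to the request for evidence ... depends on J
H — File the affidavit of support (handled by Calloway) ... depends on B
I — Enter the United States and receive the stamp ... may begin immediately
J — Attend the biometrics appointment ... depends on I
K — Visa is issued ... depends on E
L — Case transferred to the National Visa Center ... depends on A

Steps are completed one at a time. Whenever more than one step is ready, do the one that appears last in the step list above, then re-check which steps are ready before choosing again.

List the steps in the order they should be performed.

I, J, G, E, K, D, B, H, A, L, F, C

I has no prerequisites → I first.
J needed I, now all done → J.
Ready: G and E. G is listed later → G.
E needed J, now all done → E.
Now K and B have their prerequisites met. K is listed later, so K next.
D now also ready, so the ready set is {D, B}; D is listed later → D.
B needed E, now all done → B.
Ready: H and A. H is listed later → H.
Next only A has its prerequisites met → A.
Ready: L, F and C. L is listed later → L.
Now F and C have their prerequisites met. F is listed later, so F next.
C needed A, now all done → C.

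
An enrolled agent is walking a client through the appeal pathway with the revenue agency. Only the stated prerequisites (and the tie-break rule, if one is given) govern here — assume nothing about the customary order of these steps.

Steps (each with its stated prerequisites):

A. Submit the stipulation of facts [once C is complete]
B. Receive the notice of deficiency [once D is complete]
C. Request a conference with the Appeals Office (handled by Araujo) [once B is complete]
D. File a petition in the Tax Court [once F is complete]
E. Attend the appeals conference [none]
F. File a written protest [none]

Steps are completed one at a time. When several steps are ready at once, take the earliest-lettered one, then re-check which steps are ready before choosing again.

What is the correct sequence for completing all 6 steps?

E, F, D, B, C, A

Nothing is required for E and F. E has the earlier label → E first.
That leaves F as the only ready step → F.
D is the only step now ready → D.
B needed D, now all done → B.
That leaves C as the only ready step → C.
Next only A has its prerequisites met → A.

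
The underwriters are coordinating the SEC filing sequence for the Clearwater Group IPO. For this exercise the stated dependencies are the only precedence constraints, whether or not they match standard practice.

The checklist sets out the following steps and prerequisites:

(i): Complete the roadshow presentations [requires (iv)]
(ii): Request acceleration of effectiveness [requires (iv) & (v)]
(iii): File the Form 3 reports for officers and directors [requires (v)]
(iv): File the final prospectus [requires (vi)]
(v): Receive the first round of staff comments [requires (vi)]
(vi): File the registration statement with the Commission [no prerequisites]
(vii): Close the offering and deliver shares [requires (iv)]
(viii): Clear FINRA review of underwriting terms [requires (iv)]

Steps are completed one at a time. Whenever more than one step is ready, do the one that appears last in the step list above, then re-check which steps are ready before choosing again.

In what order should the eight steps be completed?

(vi), (v), (iv), (viii), (vii), (iii), (ii), (i)

(vi) has no prerequisites → (vi) first.
(v) and (iv) are both available; (v) is listed later → (v).
(iii) now also ready, so the ready set is {(iv), (iii)}; (iv) is listed later → (iv).
(viii), (vii), (ii) and (i) now also ready, so the ready set is {(viii), (vii), (iii), (ii), (i)}; (viii) is listed later → (viii).
(vii), (iii), (ii) and (i) are all available; (vii) is listed later → (vii).
Now (iii), (ii) and (i) have their prerequisites met. (iii) is listed later, so (iii) next.
Now (ii) and (i) have their prerequisites met. (ii) is listed later, so (ii) next.
(i) needed (iv), now all done → (i).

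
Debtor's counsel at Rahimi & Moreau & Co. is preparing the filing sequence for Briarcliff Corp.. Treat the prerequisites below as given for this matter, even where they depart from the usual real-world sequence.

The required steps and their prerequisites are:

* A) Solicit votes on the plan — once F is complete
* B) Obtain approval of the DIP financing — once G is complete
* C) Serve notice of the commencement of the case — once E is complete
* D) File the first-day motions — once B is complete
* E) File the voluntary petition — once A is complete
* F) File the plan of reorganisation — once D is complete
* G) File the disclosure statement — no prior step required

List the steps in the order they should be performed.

G, B, D, F, A, E, C

G has no prerequisites → G first.
B needed G, now all done → B.
D needed B, now all done → D.
That leaves F as the only ready step → F.
Next only A has its prerequisites met → A.
E needed A, now all done → E.
C is the only step now ready → C.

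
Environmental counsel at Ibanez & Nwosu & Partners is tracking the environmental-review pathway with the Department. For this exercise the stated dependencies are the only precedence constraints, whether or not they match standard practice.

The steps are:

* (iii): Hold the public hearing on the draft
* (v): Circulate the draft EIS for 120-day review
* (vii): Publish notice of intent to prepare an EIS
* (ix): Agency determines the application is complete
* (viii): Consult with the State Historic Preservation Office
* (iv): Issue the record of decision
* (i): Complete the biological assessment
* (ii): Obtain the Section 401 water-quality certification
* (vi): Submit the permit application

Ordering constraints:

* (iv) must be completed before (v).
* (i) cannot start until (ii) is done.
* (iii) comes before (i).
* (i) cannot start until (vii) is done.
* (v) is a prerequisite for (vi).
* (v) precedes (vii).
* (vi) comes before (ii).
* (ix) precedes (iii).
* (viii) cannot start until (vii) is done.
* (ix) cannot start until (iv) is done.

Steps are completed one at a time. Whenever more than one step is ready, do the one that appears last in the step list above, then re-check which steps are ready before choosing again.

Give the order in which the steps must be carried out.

(iv), (ix), (v), (vi), (ii), (vii), (viii), (iii), (i)

Only (iv) has no prerequisites, so it is first.
Ready: (ix) and (v). (ix) is listed later → (ix).
(v) and (iii) are both available; (v) is listed later → (v).
Ready: (vi), (vii) and (iii). (vi) is listed later → (vi).
(ii), (vii) and (iii) are all available; (ii) is listed later → (ii).
Now (vii) and (iii) have their prerequisites met. (vii) is listed later, so (vii) next.
(viii) and (iii) are both available; (viii) is listed later → (viii).
(iii) is the only step now ready → (iii).
(i) needed (ii), (vii) and (iii), now all done → (i).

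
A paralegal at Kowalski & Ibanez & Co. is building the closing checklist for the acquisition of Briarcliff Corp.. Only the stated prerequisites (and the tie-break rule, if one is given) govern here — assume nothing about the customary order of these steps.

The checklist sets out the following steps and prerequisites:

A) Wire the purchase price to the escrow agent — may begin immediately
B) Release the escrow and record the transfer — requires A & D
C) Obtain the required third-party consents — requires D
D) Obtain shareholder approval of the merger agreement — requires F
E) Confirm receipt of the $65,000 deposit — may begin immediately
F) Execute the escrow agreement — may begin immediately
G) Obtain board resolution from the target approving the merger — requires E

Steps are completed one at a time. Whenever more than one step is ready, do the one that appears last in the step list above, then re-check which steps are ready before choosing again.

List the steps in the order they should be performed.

Nothing is required for F, E and A. F is listed later → F first.
Ready: E, D and A. E is listed later → E.
Ready: G, D and A. G is listed later → G.
D and A are both available; D is listed later → D.
C now also ready, so the ready set is {C, A}; C is listed later → C.
That leaves A as the only ready step → A.
B needed D and A, now all done → B.

F E G D C A B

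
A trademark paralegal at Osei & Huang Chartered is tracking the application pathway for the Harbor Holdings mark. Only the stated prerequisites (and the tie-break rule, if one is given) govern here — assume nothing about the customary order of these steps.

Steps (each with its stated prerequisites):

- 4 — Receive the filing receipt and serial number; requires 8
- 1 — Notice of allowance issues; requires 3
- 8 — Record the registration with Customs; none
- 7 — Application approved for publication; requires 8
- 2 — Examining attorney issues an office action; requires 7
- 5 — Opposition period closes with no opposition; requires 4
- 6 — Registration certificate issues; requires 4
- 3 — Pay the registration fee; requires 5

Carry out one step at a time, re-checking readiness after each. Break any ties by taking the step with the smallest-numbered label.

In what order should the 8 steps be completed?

8 4 5 3 1 6 7 2

8 has no prerequisites → 8 first.
Ready: 4 and 7. 4 has the earlier label → 4.
Ready: 5, 6 and 7. 5 has the earlier label → 5.
3, 6 and 7 are all available; 3 has the earlier label → 3.
1, 6 and 7 are all available; 1 has the earlier label → 1.
Ready: 6 and 7. 6 has the earlier label → 6.
That leaves 7 as the only ready step → 7.
That leaves 2 as the only ready step → 2.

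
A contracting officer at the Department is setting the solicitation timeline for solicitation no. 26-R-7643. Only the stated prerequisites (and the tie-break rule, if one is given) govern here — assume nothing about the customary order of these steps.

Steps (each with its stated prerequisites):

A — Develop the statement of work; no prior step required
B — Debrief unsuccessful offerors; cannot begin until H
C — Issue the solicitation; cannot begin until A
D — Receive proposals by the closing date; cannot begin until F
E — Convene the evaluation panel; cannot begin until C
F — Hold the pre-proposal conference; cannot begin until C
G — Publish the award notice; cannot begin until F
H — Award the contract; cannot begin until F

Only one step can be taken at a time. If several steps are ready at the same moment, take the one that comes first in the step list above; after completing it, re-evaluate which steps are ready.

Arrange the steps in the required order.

A has no prerequisites → A first.
C is the only step now ready → C.
Now E and F have their prerequisites met. E is listed earlier, so E next.
F is the only step now ready → F.
D, G and H are all available; D is listed earlier → D.
G and H are both available; G is listed earlier → G.
H is the only step now ready → H.
B needed H, now all done → B.

A → C → E → F → D → G → H → B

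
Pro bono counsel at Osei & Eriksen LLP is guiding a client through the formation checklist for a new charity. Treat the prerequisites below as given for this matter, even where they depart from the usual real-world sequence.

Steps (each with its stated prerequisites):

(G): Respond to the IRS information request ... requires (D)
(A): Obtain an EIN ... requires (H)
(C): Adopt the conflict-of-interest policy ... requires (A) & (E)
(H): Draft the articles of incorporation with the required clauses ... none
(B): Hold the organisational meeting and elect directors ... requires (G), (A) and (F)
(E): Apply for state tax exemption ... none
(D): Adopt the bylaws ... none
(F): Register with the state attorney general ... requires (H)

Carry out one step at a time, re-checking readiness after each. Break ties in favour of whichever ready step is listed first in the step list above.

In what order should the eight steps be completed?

(H) → (A) → (E) → (C) → (D) → (G) → (F) → (B)

(H), (E) and (D) have no prerequisites; (H) is listed earlier, so (H) is first.
Ready: (A), (E), (D) and (F). (A) is listed earlier → (A).
Ready: (E), (D) and (F). (E) is listed earlier → (E).
(C) now also ready, so the ready set is {(C), (D), (F)}; (C) is listed earlier → (C).
Ready: (D) and (F). (D) is listed earlier → (D).
(G) and (F) are both available; (G) is listed earlier → (G).
(F) needed (H), now all done → (F).
Next only (B) has its prerequisites met → (B).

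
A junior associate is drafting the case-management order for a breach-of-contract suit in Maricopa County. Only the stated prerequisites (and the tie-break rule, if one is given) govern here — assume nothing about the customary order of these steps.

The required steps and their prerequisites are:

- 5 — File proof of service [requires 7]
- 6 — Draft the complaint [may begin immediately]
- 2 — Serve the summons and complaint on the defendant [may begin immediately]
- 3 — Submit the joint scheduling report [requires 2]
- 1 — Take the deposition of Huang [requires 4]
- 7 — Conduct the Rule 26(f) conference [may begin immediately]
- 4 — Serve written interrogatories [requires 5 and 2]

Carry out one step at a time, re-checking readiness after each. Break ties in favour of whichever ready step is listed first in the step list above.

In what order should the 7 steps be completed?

6, 2 and 7 have no prerequisites; 6 is listed earlier, so 6 is first.
2 and 7 are both available; 2 is listed earlier → 2.
Ready: 3 and 7. 3 is listed earlier → 3.
7 is the only step now ready → 7.
That leaves 5 as the only ready step → 5.
4 needed 5 and 2, now all done → 4.
1 needed 4, now all done → 1.

6, 2, 3, 7, 5, 4, 1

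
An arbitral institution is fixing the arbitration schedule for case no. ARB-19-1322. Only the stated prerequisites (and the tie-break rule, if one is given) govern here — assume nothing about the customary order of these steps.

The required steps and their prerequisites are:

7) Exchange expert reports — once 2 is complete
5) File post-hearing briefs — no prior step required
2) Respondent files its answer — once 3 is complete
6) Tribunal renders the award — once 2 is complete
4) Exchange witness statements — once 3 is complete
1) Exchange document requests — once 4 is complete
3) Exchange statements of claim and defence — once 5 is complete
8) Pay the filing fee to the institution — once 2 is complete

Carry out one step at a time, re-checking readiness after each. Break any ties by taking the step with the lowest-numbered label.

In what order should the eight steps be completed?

Only 5 has no prerequisites, so it is first.
Next only 3 has its prerequisites met → 3.
Now 2 and 4 have their prerequisites met. 2 has the earlier label, so 2 next.
Ready: 4, 6, 7 and 8. 4 has the earlier label → 4.
1, 6, 7 and 8 are all available; 1 has the earlier label → 1.
6, 7 and 8 are all available; 6 has the earlier label → 6.
7 and 8 are both available; 7 has the earlier label → 7.
8 needed 2, now all done → 8.

5, 3, 2, 4, 1, 6, 7, 8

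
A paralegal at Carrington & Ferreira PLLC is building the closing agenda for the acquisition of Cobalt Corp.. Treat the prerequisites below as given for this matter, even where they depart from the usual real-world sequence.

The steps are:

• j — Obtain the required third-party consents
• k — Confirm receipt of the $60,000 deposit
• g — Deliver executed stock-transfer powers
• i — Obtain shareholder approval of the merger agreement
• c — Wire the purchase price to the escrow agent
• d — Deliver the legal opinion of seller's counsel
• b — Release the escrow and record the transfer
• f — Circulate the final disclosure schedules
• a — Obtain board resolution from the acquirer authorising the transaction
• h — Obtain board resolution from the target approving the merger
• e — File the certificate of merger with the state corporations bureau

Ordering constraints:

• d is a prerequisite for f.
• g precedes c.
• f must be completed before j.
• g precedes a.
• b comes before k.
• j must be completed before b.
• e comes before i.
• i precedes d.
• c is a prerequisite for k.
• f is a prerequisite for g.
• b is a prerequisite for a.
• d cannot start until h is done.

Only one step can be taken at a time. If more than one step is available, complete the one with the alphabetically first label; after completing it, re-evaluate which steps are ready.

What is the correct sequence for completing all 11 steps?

Nothing is required for e and h. e has the earlier label → e first.
Now h and i have their prerequisites met. h has the earlier label, so h next.
i is the only step now ready → i.
d is the only step now ready → d.
f needed d, now all done → f.
g and j are both available; g has the earlier label → g.
c now also ready, so the ready set is {c, j}; c has the earlier label → c.
j needed f, now all done → j.
b needed j, now all done → b.
a and k are both available; a has the earlier label → a.
k needed b and c, now all done → k.

e, h, i, d, f, g, c, j, b, a, k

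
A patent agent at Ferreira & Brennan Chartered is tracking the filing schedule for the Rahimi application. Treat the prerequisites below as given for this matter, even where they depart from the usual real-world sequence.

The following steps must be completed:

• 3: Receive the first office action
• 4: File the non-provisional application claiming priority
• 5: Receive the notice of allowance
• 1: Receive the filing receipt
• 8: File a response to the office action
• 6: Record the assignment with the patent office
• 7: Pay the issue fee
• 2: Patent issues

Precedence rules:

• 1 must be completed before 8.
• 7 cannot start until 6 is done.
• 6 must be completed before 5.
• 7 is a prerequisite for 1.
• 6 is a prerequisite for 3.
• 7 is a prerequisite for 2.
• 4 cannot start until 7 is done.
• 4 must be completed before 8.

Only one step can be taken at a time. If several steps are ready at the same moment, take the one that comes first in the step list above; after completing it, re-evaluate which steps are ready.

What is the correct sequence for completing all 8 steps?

6, 3, 5, 7, 4, 1, 8, 2

Only 6 has no prerequisites, so it is first.
Ready: 3, 5 and 7. 3 is listed earlier → 3.
Ready: 5 and 7. 5 is listed earlier → 5.
Next only 7 has its prerequisites met → 7.
Ready: 4, 1 and 2. 4 is listed earlier → 4.
1 and 2 are both available; 1 is listed earlier → 1.
8 now also ready, so the ready set is {8, 2}; 8 is listed earlier → 8.
2 needed 7, now all done → 2.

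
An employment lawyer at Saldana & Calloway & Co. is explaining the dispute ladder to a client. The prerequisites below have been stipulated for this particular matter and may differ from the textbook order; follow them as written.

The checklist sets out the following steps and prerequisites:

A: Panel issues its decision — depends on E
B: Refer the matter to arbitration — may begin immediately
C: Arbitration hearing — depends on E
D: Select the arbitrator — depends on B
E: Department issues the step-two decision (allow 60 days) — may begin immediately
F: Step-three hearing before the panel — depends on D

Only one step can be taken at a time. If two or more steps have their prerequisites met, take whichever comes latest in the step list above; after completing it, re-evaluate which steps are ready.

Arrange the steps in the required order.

E and B have no prerequisites; E is listed later, so E is first.
C and A now also ready, so the ready set is {C, B, A}; C is listed later → C.
Ready: B and A. B is listed later → B.
D now also ready, so the ready set is {D, A}; D is listed later → D.
F and A are both available; F is listed later → F.
A is the only step now ready → A.

E, C, B, D, F, A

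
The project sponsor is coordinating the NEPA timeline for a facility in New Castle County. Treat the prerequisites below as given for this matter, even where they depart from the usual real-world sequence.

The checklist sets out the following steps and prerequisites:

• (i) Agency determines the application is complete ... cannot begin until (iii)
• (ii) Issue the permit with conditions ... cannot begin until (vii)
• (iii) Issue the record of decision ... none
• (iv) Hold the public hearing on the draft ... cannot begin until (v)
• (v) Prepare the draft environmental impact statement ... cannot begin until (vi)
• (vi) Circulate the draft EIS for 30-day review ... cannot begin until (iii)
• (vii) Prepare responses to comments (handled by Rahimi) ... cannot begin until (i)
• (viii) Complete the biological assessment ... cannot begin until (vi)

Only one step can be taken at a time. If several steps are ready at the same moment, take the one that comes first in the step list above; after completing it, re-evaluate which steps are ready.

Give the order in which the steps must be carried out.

(iii), (i), (vi), (v), (iv), (vii), (ii), (viii)

(iii) has no prerequisites → (iii) first.
Ready: (i) and (vi). (i) is listed earlier → (i).
Ready: (vi) and (vii). (vi) is listed earlier → (vi).
(v) and (viii) now also ready, so the ready set is {(v), (vii), (viii)}; (v) is listed earlier → (v).
Ready: (iv), (vii) and (viii). (iv) is listed earlier → (iv).
(vii) and (viii) are both available; (vii) is listed earlier → (vii).
(ii) now also ready, so the ready set is {(ii), (viii)}; (ii) is listed earlier → (ii).
That leaves (viii) as the only ready step → (viii).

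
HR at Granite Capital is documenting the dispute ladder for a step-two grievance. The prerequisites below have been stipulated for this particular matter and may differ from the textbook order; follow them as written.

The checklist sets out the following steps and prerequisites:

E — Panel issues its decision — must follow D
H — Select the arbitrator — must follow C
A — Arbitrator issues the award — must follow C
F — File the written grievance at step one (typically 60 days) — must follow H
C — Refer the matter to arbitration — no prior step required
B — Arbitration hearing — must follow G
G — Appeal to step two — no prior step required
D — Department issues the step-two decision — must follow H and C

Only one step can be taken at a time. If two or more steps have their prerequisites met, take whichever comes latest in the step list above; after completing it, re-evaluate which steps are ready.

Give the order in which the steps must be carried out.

G, B, C, A, H, D, F, E

G and C have no prerequisites; G is listed later, so G is first.
Ready: B and C. B is listed later → B.
C is the only step now ready → C.
A and H are both available; A is listed later → A.
H needed C, now all done → H.
Ready: D and F. D is listed later → D.
E now also ready, so the ready set is {F, E}; F is listed later → F.
E needed D, now all done → E.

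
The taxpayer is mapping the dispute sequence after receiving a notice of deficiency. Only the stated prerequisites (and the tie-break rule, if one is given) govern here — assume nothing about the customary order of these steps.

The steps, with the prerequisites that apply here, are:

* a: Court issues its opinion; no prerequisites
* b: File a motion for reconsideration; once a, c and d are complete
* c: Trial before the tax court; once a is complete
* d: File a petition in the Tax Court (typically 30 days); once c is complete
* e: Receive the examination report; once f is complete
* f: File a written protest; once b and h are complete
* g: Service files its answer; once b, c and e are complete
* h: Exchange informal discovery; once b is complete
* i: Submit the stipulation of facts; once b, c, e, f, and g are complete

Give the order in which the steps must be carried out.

a is the only step with nothing outstanding, so it goes first.
c needed a, now all done → c.
d is the only step now ready → d.
b needed a, c and d, now all done → b.
h needed b, now all done → h.
f is the only step now ready → f.
e is the only step now ready → e.
g is the only step now ready → g.
Next only i has its prerequisites met → i.

a, c, d, b, h, f, e, g, i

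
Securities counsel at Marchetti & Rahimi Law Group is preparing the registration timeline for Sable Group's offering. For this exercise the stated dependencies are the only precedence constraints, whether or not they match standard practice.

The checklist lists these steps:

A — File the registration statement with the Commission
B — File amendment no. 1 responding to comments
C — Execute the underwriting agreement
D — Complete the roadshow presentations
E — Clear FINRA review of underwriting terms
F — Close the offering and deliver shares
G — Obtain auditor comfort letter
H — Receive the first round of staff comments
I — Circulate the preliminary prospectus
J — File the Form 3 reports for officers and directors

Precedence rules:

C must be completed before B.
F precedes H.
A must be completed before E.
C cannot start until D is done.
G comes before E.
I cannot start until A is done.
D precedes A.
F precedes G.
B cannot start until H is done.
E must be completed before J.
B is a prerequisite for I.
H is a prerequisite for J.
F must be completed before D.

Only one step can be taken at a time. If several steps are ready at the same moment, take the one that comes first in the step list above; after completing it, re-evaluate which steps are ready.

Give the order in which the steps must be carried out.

F D A C G E H B I J

F is the only step with nothing outstanding, so it goes first.
Ready: D, G and H. D is listed earlier → D.
A and C now also ready, so the ready set is {A, C, G, H}; A is listed earlier → A.
Now C, G and H have their prerequisites met. C is listed earlier, so C next.
Now G and H have their prerequisites met. G is listed earlier, so G next.
Ready: E and H. E is listed earlier → E.
H is the only step now ready → H.
Ready: B and J. B is listed earlier → B.
I and J are both available; I is listed earlier → I.
Next only J has its prerequisites met → J.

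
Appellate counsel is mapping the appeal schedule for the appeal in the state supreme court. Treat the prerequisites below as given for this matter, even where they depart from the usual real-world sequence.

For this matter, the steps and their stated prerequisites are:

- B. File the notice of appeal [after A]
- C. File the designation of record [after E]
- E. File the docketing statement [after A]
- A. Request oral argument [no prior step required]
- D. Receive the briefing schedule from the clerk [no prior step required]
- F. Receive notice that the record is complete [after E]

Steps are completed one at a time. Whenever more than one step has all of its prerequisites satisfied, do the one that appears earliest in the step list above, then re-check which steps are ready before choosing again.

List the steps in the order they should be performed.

A, B, E, C, D, F

Nothing is required for A and D. A is listed earlier → A first.
B, E and D are all available; B is listed earlier → B.
Ready: E and D. E is listed earlier → E.
C and F now also ready, so the ready set is {C, D, F}; C is listed earlier → C.
Now D and F have their prerequisites met. D is listed earlier, so D next.
Next only F has its prerequisites met → F.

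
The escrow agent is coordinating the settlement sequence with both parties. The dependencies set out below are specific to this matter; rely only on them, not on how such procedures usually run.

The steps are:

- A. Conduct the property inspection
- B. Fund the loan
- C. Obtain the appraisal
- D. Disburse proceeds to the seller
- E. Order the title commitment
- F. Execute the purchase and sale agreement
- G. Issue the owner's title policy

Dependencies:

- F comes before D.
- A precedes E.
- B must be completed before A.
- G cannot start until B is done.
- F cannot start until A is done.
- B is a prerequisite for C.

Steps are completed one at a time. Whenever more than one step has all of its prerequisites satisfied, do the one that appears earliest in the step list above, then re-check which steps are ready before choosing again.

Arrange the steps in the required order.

B has no prerequisites → B first.
Now A, C and G have their prerequisites met. A is listed earlier, so A next.
Now C, E, F and G have their prerequisites met. C is listed earlier, so C next.
E, F and G are all available; E is listed earlier → E.
F and G are both available; F is listed earlier → F.
D now also ready, so the ready set is {D, G}; D is listed earlier → D.
Next only G has its prerequisites met → G.

B → A → C → E → F → D → G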